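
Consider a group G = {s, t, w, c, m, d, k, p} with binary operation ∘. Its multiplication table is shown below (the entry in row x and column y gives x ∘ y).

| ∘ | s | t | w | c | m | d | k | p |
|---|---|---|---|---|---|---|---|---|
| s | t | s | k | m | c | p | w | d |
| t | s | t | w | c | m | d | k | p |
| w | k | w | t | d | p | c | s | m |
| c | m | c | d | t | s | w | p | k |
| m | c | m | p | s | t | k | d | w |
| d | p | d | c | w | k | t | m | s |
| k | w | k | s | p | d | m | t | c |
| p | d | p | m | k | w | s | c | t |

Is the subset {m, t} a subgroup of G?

Yes

{m, t} contains the identity t.
Checking products: every product of two elements of {m, t} (read from the table) lies in {m, t}, so the set is closed.
In a finite group, a nonempty closed subset is a subgroup. So {m, t} ≤ G.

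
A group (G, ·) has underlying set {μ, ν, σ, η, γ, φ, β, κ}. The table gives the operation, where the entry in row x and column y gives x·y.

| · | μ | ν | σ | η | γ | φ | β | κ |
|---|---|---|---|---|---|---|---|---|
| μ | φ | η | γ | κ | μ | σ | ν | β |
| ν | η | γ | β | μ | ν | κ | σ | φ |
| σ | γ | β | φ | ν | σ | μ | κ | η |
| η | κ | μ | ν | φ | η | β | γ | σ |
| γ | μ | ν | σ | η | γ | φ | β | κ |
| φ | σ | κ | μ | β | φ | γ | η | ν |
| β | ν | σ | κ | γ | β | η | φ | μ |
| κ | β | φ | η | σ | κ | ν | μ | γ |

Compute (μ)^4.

μ^1 = μ
μ^2 = μ·μ = φ
μ^3 = φ·μ = σ
μ^4 = σ·μ = γ

γ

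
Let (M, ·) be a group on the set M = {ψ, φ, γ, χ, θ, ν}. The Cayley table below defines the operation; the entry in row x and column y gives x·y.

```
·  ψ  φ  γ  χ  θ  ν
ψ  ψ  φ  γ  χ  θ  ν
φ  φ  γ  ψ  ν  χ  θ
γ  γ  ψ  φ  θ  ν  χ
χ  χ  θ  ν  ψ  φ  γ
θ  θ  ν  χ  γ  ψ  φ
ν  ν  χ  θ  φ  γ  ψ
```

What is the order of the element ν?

2

The identity element is ψ (its row matches the header).
ν^1 = ν
ν^2 = ν·ν = ψ
The first power of ν equal to the identity is ν^2, so ord(ν) = 2.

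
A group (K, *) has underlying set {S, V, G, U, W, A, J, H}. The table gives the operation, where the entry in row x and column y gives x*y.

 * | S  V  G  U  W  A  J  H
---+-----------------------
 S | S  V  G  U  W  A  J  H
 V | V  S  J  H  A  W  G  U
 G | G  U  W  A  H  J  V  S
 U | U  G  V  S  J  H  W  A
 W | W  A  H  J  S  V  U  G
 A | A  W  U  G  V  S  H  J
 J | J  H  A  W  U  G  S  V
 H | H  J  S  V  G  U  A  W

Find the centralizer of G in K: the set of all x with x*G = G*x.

{G, H, S, W}

Compare row G with column G entry by entry.
H*G = S = G*H, so H commutes with G.
J*G = A but G*J = V, so J does not.
Collecting the elements that commute with G: C(G) = {G, H, S, W}.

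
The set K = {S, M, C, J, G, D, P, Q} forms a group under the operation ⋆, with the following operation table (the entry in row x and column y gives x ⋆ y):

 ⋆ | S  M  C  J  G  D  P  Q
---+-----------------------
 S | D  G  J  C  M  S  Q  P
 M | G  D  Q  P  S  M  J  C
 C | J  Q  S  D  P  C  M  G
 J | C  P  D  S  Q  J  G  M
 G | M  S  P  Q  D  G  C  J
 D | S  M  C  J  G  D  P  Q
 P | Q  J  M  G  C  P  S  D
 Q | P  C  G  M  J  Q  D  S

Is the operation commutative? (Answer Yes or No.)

Check whether the table is symmetric across its main diagonal.
Every entry (row x, col y) equals the entry (row y, col x), so K is abelian.
(In fact K ≅ Z_2 x Z_4.)

Yes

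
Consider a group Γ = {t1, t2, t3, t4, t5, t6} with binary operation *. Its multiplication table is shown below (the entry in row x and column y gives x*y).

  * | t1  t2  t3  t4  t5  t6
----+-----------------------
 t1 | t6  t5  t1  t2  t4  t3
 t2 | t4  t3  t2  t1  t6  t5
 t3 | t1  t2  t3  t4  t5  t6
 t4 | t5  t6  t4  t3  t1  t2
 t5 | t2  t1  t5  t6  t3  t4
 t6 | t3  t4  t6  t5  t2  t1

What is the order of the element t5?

The identity element is t3 (its row matches the header).
t5^1 = t5
t5^2 = t5*t5 = t3
The first power of t5 equal to the identity is t5^2, so ord(t5) = 2.

2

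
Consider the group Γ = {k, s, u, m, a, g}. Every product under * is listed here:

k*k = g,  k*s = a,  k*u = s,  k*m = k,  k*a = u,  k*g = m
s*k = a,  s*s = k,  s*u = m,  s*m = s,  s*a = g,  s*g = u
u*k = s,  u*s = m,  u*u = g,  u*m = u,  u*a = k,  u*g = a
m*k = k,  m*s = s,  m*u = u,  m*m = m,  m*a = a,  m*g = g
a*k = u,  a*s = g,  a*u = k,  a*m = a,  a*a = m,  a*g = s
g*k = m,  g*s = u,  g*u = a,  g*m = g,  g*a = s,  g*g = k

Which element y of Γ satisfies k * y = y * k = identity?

g

First locate the identity: row m matches the header, so m is the identity.
Scan row k for m: k * g = m. Hence k^(-1) = g.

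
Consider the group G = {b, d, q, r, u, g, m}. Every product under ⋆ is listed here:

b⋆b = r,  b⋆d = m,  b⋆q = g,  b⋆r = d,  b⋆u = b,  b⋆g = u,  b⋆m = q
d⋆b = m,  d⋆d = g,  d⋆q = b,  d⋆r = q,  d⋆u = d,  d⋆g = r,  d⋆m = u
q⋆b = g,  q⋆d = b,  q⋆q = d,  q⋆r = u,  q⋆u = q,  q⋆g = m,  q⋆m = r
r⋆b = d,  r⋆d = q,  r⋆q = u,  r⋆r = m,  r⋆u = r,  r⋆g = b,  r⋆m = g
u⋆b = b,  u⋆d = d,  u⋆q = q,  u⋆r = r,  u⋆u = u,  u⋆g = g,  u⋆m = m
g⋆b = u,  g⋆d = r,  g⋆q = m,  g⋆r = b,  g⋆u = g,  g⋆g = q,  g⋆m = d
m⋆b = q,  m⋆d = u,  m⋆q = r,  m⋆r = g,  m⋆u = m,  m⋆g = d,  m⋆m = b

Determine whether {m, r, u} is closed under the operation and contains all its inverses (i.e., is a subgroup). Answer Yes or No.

m ⋆ m = b, which is not in {m, r, u}.
The subset is not closed under ⋆, so it is not a subgroup.

No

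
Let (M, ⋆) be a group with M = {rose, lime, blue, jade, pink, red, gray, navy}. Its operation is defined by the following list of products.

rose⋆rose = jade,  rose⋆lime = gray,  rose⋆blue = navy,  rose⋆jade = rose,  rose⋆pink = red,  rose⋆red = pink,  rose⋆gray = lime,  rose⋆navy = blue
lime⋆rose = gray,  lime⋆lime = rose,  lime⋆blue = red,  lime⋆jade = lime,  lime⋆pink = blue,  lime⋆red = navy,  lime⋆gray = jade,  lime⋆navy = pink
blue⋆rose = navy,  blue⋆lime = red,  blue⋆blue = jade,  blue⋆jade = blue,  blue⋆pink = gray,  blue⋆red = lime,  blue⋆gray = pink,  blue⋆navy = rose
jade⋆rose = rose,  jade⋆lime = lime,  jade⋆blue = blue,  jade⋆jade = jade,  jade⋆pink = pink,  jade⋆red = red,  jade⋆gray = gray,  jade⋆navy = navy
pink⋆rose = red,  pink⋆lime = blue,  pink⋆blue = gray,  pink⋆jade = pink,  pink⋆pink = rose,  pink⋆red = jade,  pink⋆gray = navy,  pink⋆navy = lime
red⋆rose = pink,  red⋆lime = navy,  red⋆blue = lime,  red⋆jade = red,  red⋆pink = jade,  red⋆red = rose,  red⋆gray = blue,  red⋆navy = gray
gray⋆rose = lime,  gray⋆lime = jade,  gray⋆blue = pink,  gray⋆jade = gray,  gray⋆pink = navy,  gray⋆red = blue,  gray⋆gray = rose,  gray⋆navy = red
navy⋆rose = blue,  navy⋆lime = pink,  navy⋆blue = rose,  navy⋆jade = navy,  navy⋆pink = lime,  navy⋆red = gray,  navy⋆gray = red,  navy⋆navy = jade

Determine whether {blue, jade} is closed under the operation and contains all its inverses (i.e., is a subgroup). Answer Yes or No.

{blue, jade} contains the identity jade.
Checking products: every product of two elements of {blue, jade} (read from the table) lies in {blue, jade}, so the set is closed.
In a finite group, a nonempty closed subset is a subgroup. So {blue, jade} ≤ M.

Yes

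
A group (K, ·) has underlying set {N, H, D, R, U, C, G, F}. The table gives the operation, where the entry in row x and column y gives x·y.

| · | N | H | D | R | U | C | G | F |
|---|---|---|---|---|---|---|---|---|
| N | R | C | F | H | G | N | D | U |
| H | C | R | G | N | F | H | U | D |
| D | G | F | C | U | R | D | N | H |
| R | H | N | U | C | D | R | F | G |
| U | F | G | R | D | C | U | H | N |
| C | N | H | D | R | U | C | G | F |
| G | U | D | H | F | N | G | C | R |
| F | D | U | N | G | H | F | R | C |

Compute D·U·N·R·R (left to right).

D·U = R
R·N = H
H·R = N
N·R = H

H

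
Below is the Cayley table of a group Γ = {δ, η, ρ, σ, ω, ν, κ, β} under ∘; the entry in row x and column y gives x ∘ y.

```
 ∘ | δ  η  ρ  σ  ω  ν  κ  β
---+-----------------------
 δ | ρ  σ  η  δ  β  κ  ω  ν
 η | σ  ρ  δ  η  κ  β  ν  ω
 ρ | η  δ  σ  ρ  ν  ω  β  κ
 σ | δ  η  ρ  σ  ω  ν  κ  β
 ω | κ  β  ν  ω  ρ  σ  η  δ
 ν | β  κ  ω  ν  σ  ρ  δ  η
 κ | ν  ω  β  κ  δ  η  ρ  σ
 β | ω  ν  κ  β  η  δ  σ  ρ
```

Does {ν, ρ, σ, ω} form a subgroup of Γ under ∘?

{ν, ρ, σ, ω} contains the identity σ.
Checking products: every product of two elements of {ν, ρ, σ, ω} (read from the table) lies in {ν, ρ, σ, ω}, so the set is closed.
In a finite group, a nonempty closed subset is a subgroup. So {ν, ρ, σ, ω} ≤ Γ.

Yes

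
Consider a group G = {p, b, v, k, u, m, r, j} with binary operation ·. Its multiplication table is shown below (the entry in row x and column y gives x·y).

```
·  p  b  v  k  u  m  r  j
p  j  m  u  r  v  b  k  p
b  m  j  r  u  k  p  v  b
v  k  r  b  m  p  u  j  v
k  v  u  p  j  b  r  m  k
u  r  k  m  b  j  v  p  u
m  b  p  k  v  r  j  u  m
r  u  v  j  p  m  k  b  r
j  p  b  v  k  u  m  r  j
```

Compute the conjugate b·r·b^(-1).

The identity is j. In row b, the entry j sits in column b, so b^(-1) = b.
b·r = v
v·b = r

r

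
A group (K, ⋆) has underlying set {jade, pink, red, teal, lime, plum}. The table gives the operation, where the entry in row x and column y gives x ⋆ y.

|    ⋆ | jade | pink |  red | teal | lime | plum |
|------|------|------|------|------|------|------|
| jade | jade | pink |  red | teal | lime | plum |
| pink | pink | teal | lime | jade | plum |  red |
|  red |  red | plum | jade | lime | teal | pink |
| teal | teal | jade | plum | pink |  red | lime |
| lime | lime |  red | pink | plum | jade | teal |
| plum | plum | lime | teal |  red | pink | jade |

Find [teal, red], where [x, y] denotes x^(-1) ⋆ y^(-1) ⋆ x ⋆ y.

Identity is jade; from the table teal^(-1) = pink and red^(-1) = red.
pink ⋆ red = lime
lime ⋆ teal = plum
plum ⋆ red = teal

teal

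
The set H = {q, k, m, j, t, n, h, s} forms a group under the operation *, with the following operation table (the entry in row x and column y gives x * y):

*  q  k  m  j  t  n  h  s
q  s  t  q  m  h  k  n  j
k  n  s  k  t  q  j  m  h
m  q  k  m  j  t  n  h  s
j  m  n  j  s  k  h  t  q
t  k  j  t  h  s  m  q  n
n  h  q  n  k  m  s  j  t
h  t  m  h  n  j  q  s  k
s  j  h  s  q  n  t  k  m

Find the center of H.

An element z is central iff its row equals its column in the table.
For t: t * h = q ≠ j = h * t, so t ∉ Z.
Checking each element this way leaves Z(H) = {m, s}.

{m, s}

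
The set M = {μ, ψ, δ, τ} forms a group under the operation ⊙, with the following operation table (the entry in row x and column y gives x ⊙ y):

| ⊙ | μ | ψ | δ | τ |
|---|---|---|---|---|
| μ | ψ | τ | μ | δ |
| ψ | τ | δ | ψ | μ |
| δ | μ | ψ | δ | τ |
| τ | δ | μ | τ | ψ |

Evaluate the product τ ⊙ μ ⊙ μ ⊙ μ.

ψ

τ ⊙ μ = δ
δ ⊙ μ = μ
μ ⊙ μ = ψ
(Structurally, M here is isomorphic to the cyclic group Z_4.)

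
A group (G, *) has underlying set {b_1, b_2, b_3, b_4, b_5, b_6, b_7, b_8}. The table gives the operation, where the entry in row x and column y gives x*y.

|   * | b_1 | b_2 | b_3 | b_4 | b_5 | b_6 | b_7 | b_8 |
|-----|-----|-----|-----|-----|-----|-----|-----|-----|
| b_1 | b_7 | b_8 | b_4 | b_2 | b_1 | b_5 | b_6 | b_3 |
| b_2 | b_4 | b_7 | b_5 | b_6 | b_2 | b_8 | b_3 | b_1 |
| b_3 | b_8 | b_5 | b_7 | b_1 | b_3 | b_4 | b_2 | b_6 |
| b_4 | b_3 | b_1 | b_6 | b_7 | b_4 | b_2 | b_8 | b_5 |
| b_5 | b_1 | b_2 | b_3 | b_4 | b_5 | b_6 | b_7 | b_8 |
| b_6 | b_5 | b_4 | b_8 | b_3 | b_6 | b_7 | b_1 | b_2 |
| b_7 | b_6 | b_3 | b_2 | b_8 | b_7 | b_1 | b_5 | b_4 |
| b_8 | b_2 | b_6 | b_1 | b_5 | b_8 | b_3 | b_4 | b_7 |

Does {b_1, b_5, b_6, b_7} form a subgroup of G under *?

{b_1, b_5, b_6, b_7} contains the identity b_5.
Checking products: every product of two elements of {b_1, b_5, b_6, b_7} (read from the table) lies in {b_1, b_5, b_6, b_7}, so the set is closed.
In a finite group, a nonempty closed subset is a subgroup. So {b_1, b_5, b_6, b_7} ≤ G.

Yes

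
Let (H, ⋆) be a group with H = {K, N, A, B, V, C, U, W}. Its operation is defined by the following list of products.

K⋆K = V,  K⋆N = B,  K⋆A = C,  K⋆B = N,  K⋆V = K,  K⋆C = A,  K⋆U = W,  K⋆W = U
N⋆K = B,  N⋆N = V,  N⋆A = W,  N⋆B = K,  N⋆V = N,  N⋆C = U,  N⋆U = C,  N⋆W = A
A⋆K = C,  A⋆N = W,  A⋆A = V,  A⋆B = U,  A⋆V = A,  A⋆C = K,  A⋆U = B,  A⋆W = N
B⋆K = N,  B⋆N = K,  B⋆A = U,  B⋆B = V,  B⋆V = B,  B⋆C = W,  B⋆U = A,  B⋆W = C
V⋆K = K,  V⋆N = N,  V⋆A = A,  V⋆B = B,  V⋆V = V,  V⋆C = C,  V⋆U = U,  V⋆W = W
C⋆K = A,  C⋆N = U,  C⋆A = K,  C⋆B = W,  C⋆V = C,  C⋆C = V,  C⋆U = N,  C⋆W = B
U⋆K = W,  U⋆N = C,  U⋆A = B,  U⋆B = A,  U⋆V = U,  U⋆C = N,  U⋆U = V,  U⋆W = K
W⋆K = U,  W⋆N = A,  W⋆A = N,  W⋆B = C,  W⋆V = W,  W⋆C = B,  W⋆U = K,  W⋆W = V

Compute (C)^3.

C

C^1 = C
C^2 = C ⋆ C = V
C^3 = V ⋆ C = C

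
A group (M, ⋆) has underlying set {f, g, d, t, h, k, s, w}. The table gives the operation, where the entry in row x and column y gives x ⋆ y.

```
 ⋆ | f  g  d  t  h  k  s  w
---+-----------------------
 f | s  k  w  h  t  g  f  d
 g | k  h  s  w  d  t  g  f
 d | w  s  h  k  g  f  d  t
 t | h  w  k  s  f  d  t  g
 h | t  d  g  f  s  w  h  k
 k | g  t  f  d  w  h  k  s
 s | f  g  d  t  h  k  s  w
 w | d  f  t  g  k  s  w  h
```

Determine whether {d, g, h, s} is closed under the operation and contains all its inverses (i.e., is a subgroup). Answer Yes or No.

Yes

{d, g, h, s} contains the identity s.
Checking products: every product of two elements of {d, g, h, s} (read from the table) lies in {d, g, h, s}, so the set is closed.
In a finite group, a nonempty closed subset is a subgroup. So {d, g, h, s} ≤ M.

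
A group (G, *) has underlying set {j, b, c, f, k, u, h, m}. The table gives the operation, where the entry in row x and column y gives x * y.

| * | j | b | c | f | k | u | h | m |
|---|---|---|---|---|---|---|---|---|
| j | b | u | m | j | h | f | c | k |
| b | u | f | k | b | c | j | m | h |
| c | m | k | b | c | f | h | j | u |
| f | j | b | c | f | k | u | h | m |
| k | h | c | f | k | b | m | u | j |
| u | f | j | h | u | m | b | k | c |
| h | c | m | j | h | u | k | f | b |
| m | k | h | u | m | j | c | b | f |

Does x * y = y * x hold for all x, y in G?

Yes

Check whether the table is symmetric across its main diagonal.
Every entry (row x, col y) equals the entry (row y, col x), so G is abelian.
(In fact G ≅ Z_2 x Z_4.)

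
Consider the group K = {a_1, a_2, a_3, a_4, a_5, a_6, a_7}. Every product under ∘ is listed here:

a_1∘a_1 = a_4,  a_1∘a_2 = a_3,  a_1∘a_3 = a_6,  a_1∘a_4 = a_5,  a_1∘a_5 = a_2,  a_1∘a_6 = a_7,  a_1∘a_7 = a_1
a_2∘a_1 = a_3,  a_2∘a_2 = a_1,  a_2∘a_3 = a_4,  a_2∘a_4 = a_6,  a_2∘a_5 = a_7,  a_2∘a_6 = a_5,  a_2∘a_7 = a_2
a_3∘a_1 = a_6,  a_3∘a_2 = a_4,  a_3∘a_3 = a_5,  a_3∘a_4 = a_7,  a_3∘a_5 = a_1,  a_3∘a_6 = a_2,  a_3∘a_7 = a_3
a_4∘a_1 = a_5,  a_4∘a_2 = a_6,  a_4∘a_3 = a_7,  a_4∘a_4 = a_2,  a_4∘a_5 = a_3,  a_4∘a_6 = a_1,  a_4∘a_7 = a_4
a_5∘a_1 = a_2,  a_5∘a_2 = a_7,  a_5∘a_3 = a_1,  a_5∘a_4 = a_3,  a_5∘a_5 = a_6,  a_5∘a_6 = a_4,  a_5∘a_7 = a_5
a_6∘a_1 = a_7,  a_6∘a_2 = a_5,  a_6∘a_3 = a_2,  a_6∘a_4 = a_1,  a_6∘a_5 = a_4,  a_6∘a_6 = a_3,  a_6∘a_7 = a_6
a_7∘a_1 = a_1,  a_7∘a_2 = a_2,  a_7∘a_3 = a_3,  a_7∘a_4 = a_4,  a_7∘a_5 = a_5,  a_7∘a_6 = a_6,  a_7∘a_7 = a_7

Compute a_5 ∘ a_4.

Read row a_5, column a_4: a_5 ∘ a_4 = a_3.

a_3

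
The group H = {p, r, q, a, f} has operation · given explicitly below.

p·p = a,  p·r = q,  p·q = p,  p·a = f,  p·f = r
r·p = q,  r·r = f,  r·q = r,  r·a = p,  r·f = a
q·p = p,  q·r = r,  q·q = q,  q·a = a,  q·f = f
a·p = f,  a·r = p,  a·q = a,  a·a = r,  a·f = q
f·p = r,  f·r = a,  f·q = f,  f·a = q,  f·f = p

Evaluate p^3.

f

p^1 = p
p^2 = p·p = a
p^3 = a·p = f
(Structurally, H here is isomorphic to the cyclic group Z_5.)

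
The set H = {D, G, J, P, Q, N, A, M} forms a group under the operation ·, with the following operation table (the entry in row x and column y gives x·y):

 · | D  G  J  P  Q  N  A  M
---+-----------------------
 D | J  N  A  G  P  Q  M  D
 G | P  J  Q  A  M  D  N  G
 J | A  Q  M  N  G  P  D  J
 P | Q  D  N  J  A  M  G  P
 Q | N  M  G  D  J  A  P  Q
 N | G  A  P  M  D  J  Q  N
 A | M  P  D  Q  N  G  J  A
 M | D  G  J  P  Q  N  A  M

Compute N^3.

N^1 = N
N^2 = N·N = J
N^3 = J·N = P
(Structurally, H here is isomorphic to the quaternion group Q_8.)

P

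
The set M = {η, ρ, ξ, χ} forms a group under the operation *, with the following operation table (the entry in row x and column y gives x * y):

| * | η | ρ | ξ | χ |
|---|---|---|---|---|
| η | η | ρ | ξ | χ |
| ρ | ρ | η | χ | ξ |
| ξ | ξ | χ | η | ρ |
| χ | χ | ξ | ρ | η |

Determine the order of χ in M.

The identity element is η (its row matches the header).
χ^1 = χ
χ^2 = χ * χ = η
The first power of χ equal to the identity is χ^2, so ord(χ) = 2.

2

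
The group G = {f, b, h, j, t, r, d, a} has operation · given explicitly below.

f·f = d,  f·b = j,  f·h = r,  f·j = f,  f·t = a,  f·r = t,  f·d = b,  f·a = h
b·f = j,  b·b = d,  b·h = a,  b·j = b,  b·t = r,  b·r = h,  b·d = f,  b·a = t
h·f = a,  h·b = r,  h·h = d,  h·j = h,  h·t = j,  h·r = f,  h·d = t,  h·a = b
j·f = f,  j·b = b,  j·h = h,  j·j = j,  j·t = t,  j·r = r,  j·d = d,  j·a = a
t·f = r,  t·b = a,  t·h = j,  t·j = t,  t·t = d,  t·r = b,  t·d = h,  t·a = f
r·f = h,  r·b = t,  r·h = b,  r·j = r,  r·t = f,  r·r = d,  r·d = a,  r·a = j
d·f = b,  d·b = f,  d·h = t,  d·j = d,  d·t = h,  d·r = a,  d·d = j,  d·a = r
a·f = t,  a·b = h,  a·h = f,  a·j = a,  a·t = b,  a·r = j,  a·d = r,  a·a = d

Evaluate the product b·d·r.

t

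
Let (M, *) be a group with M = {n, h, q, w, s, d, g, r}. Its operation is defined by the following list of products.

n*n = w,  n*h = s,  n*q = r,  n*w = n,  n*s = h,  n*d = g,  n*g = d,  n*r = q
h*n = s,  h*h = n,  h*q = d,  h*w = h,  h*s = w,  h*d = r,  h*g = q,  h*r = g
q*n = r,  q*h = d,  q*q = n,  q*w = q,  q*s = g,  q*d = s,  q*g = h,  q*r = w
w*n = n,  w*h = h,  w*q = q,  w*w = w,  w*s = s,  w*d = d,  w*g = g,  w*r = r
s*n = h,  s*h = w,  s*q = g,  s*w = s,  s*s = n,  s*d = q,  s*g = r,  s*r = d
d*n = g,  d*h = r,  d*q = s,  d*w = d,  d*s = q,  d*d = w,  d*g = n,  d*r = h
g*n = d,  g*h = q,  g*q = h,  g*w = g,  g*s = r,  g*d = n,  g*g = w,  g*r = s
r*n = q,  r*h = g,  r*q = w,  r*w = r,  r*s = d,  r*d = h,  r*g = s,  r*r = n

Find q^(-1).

r

First locate the identity: row w matches the header, so w is the identity.
Scan row q for w: q * r = w. Hence q^(-1) = r.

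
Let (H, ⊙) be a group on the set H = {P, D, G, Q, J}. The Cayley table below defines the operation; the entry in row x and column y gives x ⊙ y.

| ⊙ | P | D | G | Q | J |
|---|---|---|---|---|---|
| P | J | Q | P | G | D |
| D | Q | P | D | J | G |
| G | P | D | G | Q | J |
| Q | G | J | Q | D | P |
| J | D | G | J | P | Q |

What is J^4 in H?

D

J^1 = J
J^2 = J ⊙ J = Q
J^3 = Q ⊙ J = P
J^4 = P ⊙ J = D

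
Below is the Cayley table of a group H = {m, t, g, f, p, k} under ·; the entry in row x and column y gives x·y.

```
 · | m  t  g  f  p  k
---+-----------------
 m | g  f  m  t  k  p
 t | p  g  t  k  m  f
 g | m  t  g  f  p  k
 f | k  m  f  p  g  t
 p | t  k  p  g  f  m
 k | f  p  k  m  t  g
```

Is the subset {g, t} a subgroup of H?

{g, t} contains the identity g.
Checking products: every product of two elements of {g, t} (read from the table) lies in {g, t}, so the set is closed.
In a finite group, a nonempty closed subset is a subgroup. So {g, t} ≤ H.

Yes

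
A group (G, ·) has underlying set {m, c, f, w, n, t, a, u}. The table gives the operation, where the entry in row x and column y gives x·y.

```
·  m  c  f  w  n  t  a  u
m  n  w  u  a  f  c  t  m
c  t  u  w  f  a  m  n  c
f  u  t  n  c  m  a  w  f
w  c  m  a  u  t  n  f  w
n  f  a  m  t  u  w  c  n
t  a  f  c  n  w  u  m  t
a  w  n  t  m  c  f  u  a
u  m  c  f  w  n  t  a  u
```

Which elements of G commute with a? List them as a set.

Compare row a with column a entry by entry.
n·a = c = a·n, so n commutes with a.
t·a = m but a·t = f, so t does not.
Collecting the elements that commute with a: C(a) = {a, c, n, u}.

{a, c, n, u}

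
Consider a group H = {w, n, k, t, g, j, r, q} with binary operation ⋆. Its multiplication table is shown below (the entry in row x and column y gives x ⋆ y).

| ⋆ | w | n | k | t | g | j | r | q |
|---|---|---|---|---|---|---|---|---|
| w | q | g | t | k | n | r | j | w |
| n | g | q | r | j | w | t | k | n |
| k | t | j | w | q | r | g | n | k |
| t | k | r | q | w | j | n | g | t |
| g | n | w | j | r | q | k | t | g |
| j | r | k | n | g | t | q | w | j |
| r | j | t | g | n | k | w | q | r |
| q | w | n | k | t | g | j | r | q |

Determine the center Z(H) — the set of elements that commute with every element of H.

An element z is central iff its row equals its column in the table.
For g: g ⋆ t = r ≠ j = t ⋆ g, so g ∉ Z.
Checking each element this way leaves Z(H) = {q, w}.

{q, w}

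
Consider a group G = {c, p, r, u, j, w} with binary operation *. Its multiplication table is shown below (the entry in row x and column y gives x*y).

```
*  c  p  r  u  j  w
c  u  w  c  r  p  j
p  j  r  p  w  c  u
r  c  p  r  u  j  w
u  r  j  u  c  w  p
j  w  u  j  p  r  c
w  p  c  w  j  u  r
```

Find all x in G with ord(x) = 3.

Identity is r. Compute the order of each non-identity element by repeated multiplication:
  c: c → u → r  (order 3)
  p: p → r  (order 2)
  u: u → c → r  (order 3)
  j: j → r  (order 2)
  w: w → r  (order 2)
Elements of order 3: {c, u}.
(Structurally, G here is isomorphic to the symmetric group S_3.)

{c, u}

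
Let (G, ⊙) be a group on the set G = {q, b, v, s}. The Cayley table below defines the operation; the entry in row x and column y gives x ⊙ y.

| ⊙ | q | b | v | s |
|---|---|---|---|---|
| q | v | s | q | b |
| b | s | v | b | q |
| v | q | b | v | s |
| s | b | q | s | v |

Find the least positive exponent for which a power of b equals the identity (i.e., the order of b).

2

The identity element is v (its row matches the header).
b^1 = b
b^2 = b ⊙ b = v
The first power of b equal to the identity is b^2, so ord(b) = 2.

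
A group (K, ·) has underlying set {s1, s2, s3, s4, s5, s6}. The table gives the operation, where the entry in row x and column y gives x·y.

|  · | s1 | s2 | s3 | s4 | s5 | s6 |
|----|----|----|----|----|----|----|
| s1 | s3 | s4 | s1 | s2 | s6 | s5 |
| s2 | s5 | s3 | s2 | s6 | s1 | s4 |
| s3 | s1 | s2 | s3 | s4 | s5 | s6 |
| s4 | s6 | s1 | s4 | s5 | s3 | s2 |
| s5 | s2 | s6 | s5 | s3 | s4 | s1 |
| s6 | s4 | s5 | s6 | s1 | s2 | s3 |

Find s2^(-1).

First locate the identity: row s3 matches the header, so s3 is the identity.
Scan row s2 for s3: s2·s2 = s3. Hence s2^(-1) = s2.

s2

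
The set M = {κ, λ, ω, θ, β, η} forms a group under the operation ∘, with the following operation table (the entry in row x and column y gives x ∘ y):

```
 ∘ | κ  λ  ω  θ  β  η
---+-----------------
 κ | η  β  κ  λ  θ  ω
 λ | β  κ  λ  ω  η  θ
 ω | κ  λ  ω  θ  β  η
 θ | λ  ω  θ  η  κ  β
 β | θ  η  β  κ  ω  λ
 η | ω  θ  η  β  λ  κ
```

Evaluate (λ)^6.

ω

λ^1 = λ
λ^2 = λ ∘ λ = κ
λ^3 = κ ∘ λ = β
λ^4 = β ∘ λ = η
λ^5 = η ∘ λ = θ
λ^6 = θ ∘ λ = ω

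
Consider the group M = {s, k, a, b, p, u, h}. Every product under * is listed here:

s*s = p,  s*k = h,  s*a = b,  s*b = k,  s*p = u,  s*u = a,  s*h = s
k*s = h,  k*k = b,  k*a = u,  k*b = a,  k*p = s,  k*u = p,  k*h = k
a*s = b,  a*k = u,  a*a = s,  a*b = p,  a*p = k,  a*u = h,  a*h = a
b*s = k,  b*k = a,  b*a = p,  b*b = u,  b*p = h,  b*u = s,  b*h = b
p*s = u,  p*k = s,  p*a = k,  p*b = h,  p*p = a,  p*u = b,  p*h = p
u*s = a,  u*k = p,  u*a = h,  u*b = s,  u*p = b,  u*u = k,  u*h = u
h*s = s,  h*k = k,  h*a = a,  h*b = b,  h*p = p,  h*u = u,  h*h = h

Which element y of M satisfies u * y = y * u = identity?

a

First locate the identity: row h matches the header, so h is the identity.
Scan row u for h: u * a = h. Hence u^(-1) = a.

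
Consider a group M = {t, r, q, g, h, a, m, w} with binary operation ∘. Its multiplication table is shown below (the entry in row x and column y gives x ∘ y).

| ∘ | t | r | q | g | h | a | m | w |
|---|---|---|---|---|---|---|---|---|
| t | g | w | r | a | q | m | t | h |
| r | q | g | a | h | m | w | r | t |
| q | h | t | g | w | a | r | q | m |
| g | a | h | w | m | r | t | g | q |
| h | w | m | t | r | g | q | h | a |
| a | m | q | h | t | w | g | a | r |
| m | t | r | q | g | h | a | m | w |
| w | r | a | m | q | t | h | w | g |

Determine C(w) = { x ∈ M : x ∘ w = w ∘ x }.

Compare row w with column w entry by entry.
q ∘ w = m = w ∘ q, so q commutes with w.
h ∘ w = a but w ∘ h = t, so h does not.
Collecting the elements that commute with w: C(w) = {g, m, q, w}.
(Structurally, M here is isomorphic to the quaternion group Q_8.)

{g, m, q, w}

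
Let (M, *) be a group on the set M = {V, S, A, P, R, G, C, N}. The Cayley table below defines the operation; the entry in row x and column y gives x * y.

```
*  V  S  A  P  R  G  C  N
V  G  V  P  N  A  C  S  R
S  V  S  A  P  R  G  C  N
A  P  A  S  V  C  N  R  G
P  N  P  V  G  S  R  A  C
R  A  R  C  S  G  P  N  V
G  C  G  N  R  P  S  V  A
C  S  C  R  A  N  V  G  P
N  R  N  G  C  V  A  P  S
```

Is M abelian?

Yes

Check whether the table is symmetric across its main diagonal.
Every entry (row x, col y) equals the entry (row y, col x), so M is abelian.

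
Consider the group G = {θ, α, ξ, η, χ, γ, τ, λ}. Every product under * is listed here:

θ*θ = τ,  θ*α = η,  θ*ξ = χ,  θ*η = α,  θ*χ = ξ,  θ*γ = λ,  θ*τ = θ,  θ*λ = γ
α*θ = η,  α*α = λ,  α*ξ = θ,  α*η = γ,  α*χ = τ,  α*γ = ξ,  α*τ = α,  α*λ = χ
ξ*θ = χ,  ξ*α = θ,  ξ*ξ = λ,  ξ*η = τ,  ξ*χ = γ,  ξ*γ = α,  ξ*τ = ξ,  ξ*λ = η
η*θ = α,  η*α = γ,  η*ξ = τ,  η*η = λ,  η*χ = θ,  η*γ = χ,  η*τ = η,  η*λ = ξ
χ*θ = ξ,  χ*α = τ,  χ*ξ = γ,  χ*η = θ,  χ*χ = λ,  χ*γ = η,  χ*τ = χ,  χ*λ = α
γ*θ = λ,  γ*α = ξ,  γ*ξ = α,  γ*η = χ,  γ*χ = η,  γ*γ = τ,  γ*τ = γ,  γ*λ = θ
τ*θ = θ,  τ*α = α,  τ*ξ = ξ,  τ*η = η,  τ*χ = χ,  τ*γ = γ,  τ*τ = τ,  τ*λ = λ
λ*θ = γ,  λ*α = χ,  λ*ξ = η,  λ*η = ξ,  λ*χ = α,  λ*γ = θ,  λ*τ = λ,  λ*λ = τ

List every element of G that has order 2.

Identity is τ. Compute the order of each non-identity element by repeated multiplication:
  θ: θ → τ  (order 2)
  α: α → λ → χ → τ  (order 4)
  ξ: ξ → λ → η → τ  (order 4)
  η: η → λ → ξ → τ  (order 4)
  χ: χ → λ → α → τ  (order 4)
  γ: γ → τ  (order 2)
  λ: λ → τ  (order 2)
Elements of order 2: {γ, θ, λ}.

{γ, θ, λ}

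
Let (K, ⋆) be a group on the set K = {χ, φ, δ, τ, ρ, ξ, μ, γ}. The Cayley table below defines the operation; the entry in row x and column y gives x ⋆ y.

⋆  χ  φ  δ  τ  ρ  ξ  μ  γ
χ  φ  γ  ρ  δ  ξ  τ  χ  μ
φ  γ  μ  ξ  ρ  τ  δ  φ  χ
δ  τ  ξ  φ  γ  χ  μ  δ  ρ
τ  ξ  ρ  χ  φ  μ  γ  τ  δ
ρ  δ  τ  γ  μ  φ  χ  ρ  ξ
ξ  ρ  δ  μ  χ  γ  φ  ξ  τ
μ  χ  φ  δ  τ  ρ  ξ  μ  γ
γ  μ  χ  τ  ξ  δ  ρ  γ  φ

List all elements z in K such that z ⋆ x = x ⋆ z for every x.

An element z is central iff its row equals its column in the table.
For γ: γ ⋆ δ = τ ≠ ρ = δ ⋆ γ, so γ ∉ Z.
Checking each element this way leaves Z(K) = {μ, φ}.

{μ, φ}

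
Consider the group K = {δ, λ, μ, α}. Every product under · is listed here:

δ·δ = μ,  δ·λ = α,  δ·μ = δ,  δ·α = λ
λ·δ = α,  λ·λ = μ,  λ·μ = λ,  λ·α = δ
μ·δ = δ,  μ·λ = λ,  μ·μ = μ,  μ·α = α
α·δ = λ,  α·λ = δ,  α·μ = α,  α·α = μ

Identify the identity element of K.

μ

The identity e satisfies e·x = x for all x, so its row in the table reproduces the column headers.
Row μ reads: δ, λ, μ, α — exactly the header order. So μ is the identity.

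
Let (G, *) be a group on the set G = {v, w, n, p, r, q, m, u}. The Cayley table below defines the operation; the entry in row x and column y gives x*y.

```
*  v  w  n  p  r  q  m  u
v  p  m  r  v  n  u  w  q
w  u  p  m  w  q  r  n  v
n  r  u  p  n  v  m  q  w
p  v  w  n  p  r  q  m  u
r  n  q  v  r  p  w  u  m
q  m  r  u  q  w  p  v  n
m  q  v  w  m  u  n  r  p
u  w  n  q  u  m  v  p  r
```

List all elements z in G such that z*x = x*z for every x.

An element z is central iff its row equals its column in the table.
For v: v*m = w ≠ q = m*v, so v ∉ Z.
Checking each element this way leaves Z(G) = {p, r}.

{p, r}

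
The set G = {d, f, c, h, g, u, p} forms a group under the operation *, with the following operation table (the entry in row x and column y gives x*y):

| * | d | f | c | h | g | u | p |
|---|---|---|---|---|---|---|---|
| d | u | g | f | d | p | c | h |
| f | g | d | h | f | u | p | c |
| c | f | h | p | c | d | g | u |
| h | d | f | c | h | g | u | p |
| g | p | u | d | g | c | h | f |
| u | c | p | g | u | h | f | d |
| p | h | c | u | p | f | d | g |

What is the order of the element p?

The identity element is h (its row matches the header).
p^1 = p
p^2 = p*p = g
p^3 = g*p = f
p^4 = f*p = c
p^5 = c*p = u
p^6 = u*p = d
p^7 = d*p = h
The first power of p equal to the identity is p^7, so ord(p) = 7.

7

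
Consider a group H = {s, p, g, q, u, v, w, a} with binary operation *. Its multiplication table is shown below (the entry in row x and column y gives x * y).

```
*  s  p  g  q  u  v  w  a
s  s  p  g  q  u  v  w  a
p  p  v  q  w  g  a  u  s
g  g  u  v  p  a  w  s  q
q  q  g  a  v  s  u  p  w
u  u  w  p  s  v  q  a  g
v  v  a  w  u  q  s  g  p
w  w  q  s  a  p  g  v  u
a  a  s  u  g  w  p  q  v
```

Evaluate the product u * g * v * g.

u

u * g = p
p * v = a
a * g = u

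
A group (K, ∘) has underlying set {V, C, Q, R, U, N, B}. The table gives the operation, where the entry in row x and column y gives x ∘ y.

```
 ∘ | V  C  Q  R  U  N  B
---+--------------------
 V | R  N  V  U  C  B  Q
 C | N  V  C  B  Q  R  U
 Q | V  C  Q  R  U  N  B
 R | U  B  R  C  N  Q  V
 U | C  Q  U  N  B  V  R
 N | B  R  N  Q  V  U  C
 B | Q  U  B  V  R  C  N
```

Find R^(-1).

N

First locate the identity: row Q matches the header, so Q is the identity.
Scan row R for Q: R ∘ N = Q. Hence R^(-1) = N.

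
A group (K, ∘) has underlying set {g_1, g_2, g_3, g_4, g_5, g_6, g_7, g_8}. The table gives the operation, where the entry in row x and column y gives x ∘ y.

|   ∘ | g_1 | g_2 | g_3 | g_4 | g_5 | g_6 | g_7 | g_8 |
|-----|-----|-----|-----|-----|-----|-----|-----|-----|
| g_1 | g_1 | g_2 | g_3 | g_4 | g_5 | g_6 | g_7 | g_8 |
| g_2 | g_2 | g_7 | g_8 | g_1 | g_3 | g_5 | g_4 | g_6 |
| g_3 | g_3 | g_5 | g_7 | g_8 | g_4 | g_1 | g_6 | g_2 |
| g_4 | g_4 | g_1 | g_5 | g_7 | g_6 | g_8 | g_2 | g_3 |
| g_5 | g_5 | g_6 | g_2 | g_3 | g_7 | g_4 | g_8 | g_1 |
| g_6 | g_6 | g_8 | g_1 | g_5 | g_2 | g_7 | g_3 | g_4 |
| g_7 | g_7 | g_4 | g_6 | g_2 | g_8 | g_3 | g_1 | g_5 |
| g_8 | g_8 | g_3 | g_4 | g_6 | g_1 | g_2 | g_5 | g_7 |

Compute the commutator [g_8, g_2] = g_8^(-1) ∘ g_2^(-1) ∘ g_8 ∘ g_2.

Identity is g_1; from the table g_8^(-1) = g_5 and g_2^(-1) = g_4.
g_5 ∘ g_4 = g_3
g_3 ∘ g_8 = g_2
g_2 ∘ g_2 = g_7

g_7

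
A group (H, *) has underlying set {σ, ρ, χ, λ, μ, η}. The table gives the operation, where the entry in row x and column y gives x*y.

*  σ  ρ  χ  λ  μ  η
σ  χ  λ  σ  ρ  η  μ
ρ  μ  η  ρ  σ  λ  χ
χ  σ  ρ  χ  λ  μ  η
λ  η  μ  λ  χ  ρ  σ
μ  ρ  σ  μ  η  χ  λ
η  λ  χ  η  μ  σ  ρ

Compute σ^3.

σ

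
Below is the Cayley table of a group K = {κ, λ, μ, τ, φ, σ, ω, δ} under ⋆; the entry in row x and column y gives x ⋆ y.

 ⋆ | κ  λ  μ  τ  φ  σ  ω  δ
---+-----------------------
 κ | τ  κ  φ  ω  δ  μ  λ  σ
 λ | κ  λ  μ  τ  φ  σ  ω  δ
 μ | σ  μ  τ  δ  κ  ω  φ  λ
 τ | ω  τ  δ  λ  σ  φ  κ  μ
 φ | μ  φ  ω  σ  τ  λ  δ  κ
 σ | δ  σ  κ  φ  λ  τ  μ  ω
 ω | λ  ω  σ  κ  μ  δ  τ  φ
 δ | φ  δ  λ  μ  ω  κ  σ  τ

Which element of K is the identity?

λ

The identity e satisfies e ⋆ x = x for all x, so its row in the table reproduces the column headers.
Row λ reads: κ, λ, μ, τ, φ, σ, ω, δ — exactly the header order. So λ is the identity.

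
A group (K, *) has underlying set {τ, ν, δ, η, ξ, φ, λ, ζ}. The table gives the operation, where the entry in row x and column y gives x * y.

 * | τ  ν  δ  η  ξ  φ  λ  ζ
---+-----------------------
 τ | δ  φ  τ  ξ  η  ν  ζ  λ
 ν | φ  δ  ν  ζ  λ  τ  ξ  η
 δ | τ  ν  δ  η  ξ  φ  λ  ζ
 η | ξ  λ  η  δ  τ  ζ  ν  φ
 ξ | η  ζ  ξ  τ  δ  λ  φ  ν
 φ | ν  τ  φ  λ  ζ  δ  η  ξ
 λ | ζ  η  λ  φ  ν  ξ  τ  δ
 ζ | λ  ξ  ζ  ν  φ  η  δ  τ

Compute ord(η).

The identity element is δ (its row matches the header).
η^1 = η
η^2 = η * η = δ
The first power of η equal to the identity is η^2, so ord(η) = 2.

2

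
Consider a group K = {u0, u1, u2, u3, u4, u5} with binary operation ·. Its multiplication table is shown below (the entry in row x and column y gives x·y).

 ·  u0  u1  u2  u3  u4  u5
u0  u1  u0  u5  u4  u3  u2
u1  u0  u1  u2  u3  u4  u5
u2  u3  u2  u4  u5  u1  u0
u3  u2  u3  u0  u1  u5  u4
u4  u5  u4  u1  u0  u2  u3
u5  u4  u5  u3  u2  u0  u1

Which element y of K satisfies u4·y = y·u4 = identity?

First locate the identity: row u1 matches the header, so u1 is the identity.
Scan row u4 for u1: u4·u2 = u1. Hence u4^(-1) = u2.

u2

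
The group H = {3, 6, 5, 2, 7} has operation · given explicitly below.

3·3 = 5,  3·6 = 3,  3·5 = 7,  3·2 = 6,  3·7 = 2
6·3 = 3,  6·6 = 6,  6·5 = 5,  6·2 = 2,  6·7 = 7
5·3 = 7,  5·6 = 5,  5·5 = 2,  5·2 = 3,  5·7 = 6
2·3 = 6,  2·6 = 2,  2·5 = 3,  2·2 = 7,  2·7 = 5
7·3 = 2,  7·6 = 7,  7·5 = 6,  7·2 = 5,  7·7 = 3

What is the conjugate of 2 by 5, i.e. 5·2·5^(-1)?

2

The identity is 6. In row 5, the entry 6 sits in column 7, so 5^(-1) = 7.
5·2 = 3
3·7 = 2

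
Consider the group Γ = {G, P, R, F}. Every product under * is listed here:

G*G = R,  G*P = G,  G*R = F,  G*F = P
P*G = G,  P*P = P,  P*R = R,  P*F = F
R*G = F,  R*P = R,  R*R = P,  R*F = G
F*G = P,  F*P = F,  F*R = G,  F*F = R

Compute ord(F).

The identity element is P (its row matches the header).
F^1 = F
F^2 = F*F = R
F^3 = R*F = G
F^4 = G*F = P
The first power of F equal to the identity is F^4, so ord(F) = 4.

4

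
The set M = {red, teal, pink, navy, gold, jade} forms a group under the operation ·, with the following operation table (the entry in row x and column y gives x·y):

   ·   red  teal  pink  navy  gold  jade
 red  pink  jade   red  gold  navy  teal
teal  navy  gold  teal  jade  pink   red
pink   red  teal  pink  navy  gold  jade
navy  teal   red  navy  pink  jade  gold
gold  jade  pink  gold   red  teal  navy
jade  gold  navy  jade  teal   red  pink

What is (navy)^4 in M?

navy^1 = navy
navy^2 = navy·navy = pink
navy^3 = pink·navy = navy
navy^4 = navy·navy = pink

pink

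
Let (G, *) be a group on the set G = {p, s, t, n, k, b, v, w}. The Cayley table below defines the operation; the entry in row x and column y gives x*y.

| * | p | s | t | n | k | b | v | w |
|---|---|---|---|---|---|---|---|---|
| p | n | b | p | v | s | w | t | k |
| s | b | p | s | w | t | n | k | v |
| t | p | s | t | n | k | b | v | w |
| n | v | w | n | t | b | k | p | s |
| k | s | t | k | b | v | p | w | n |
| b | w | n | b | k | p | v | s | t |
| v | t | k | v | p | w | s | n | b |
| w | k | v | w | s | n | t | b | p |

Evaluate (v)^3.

v^1 = v
v^2 = v*v = n
v^3 = n*v = p

p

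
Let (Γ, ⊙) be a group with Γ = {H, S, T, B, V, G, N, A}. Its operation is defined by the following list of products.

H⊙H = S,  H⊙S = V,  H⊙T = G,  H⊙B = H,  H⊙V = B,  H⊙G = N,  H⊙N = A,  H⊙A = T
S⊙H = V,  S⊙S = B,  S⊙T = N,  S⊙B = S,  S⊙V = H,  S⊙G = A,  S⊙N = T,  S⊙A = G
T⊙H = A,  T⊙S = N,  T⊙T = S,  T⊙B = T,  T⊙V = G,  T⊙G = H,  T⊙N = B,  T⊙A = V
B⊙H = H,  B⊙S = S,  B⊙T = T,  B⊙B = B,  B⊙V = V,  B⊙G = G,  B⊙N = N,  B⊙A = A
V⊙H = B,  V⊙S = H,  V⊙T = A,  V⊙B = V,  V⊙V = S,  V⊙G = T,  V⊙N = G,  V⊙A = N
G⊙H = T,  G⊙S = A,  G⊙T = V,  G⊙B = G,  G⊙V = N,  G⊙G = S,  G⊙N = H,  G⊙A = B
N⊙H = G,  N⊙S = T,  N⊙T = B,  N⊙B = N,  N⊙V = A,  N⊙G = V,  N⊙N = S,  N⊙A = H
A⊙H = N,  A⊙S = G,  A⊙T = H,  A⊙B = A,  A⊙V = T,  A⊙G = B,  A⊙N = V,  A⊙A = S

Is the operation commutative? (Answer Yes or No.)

V ⊙ N = G but N ⊙ V = A.
Since V and N do not commute, Γ is not abelian.

No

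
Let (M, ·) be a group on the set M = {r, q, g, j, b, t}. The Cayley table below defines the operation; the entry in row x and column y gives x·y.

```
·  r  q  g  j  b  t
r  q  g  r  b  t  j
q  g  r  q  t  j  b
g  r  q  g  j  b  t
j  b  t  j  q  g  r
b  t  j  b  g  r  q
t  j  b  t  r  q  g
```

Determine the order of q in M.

3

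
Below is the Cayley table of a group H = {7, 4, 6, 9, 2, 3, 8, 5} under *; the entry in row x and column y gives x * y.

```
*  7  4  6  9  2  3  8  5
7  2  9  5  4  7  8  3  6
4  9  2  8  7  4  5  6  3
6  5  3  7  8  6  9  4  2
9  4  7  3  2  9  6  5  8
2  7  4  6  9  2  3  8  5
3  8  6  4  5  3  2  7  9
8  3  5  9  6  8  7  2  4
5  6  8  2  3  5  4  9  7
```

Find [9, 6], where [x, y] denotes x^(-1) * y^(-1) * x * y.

Identity is 2; from the table 9^(-1) = 9 and 6^(-1) = 5.
9 * 5 = 8
8 * 9 = 6
6 * 6 = 7

7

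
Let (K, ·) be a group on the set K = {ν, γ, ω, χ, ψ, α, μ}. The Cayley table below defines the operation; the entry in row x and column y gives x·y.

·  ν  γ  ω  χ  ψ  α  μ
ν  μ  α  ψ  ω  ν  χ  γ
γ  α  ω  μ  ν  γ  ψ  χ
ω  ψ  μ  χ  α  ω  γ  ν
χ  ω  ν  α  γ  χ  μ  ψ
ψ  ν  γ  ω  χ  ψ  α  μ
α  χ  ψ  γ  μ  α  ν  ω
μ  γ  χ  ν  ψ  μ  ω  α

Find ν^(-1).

First locate the identity: row ψ matches the header, so ψ is the identity.
Scan row ν for ψ: ν·ω = ψ. Hence ν^(-1) = ω.

ω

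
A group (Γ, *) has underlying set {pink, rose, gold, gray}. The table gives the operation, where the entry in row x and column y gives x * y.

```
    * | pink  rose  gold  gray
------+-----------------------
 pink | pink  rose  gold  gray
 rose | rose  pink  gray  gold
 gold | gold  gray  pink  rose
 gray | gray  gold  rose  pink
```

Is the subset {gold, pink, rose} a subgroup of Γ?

No

gold * rose = gray, which is not in {gold, pink, rose}.
The subset is not closed under *, so it is not a subgroup.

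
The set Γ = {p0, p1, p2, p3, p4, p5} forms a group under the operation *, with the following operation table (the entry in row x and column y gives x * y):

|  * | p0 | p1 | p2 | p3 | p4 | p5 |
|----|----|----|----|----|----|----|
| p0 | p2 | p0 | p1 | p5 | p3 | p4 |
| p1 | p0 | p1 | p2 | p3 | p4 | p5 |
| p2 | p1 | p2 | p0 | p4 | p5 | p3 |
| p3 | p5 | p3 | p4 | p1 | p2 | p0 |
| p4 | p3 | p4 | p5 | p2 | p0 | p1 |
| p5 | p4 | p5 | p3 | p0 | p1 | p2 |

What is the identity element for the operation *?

The identity e satisfies e * x = x for all x, so its row in the table reproduces the column headers.
Row p1 reads: p0, p1, p2, p3, p4, p5 — exactly the header order. So p1 is the identity.

p1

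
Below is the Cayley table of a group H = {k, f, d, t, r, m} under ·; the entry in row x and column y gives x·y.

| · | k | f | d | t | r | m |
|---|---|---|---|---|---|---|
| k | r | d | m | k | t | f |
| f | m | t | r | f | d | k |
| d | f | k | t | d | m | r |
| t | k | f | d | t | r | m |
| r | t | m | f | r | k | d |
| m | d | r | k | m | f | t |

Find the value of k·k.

Read row k, column k: k·k = r.
(Structurally, H here is isomorphic to the symmetric group S_3.)

r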